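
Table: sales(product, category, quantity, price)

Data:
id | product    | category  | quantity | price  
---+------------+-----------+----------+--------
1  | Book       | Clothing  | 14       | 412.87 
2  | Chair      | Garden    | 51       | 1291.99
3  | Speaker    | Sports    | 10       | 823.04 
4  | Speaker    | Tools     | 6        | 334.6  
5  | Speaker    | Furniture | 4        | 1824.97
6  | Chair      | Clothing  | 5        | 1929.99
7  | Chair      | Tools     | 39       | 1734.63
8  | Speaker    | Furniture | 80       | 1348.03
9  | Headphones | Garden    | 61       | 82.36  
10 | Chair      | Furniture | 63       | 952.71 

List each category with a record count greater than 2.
SELECT category, COUNT(*) as cnt
FROM sales
GROUP BY category
HAVING COUNT(*) > 2

Result:
  Furniture: 3

Note: HAVING filters groups after aggregation, WHERE filters rows before.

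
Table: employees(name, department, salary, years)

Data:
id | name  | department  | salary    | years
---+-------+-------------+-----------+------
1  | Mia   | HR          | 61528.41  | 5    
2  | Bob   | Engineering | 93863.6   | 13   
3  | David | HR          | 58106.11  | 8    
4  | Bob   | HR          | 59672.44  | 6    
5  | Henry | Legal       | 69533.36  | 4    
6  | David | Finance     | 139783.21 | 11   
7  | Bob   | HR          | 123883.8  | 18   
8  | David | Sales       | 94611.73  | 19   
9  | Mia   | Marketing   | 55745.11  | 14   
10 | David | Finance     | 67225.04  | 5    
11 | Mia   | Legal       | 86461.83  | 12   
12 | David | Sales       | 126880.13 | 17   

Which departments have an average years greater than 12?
SELECT department, AVG(years)
FROM employees
GROUP BY department
HAVING AVG(years) > 12

Result:
  Engineering: avg=13.00
  Marketing: avg=14.00
  Sales: avg=18.00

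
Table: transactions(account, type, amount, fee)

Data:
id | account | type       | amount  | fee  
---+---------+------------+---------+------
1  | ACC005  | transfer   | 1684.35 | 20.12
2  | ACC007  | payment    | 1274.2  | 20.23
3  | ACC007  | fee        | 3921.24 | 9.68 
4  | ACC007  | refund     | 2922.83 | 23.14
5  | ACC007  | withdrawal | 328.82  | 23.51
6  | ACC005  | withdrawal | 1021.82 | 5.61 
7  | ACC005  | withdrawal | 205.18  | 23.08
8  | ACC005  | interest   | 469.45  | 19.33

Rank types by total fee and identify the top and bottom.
SELECT type, SUM(fee)
FROM transactions
GROUP BY type
ORDER BY SUM(fee)

All groups:
  fee: 9.68
  interest: 19.33
  transfer: 20.12
  payment: 20.23
  refund: 23.14
  withdrawal: 52.20

Highest: withdrawal (52.20)
Lowest: fee (9.68)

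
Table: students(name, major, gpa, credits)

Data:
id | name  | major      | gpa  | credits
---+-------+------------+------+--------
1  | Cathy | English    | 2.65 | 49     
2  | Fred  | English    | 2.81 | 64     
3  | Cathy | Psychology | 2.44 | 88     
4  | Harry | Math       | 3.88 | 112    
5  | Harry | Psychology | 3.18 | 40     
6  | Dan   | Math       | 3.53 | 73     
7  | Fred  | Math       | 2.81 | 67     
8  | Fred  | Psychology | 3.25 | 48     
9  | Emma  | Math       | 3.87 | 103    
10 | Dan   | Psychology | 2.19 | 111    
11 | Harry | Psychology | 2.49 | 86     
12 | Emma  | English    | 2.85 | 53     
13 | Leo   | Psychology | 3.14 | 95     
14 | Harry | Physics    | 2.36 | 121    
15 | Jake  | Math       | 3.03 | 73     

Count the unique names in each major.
SELECT major, COUNT(DISTINCT name)
FROM students
GROUP BY major

Result:
  English: 3 distinct
  Math: 5 distinct
  Physics: 1 distinct
  Psychology: 5 distinct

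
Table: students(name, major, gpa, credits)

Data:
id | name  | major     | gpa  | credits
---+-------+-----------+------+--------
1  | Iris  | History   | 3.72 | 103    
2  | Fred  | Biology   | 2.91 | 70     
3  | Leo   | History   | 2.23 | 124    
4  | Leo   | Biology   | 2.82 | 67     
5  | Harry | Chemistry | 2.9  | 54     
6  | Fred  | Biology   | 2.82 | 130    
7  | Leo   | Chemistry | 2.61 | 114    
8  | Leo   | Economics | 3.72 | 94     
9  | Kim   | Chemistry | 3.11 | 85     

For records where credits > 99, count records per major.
SELECT major, COUNT(*)
FROM students
WHERE credits > 99
GROUP BY major

Note: WHERE filters rows before grouping.

Result:
  Biology: 1
  Chemistry: 1
  History: 2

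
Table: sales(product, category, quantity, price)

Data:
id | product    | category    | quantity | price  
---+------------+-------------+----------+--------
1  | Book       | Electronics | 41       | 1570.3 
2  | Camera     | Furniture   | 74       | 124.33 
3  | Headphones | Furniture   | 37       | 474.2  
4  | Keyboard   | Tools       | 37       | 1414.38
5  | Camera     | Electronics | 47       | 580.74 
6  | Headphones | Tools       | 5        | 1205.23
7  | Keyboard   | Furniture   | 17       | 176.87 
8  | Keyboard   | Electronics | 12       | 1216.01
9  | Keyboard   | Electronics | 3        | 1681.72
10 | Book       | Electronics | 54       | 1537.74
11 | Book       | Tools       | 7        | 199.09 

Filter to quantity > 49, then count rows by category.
SELECT category, COUNT(*)
FROM sales
WHERE quantity > 49
GROUP BY category

Note: WHERE filters rows before grouping.

Result:
  Electronics: 1
  Furniture: 1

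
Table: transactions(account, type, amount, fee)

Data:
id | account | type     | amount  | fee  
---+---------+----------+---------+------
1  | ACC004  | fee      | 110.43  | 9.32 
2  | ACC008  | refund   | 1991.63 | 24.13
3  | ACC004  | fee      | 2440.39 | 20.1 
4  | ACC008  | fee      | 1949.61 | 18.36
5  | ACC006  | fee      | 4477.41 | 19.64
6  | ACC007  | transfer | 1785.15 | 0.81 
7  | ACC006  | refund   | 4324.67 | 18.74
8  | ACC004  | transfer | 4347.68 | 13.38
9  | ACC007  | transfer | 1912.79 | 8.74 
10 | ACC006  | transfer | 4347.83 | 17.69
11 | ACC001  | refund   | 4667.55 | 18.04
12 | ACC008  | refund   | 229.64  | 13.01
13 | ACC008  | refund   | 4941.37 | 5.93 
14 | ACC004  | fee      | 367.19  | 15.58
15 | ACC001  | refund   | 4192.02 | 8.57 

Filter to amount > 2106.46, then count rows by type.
SELECT type, COUNT(*)
FROM transactions
WHERE amount > 2106.46
GROUP BY type

Note: WHERE filters rows before grouping.

Result:
  fee: 2
  refund: 4
  transfer: 2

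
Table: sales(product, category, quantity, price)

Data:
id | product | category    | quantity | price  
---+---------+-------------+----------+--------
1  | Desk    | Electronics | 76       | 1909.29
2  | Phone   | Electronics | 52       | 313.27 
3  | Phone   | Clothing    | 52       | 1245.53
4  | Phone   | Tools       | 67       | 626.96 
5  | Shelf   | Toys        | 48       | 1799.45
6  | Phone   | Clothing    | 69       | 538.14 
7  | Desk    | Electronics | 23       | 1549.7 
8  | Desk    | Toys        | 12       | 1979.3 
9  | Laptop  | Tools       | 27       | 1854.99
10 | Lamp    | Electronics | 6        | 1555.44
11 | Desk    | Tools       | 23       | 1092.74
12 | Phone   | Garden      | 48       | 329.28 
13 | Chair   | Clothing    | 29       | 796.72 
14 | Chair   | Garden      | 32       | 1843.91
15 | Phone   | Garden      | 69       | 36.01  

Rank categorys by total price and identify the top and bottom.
SELECT category, SUM(price)
FROM sales
GROUP BY category
ORDER BY SUM(price)

All groups:
  Garden: 2209.20
  Clothing: 2580.39
  Tools: 3574.69
  Toys: 3778.75
  Electronics: 5327.70

Highest: Electronics (5327.70)
Lowest: Garden (2209.20)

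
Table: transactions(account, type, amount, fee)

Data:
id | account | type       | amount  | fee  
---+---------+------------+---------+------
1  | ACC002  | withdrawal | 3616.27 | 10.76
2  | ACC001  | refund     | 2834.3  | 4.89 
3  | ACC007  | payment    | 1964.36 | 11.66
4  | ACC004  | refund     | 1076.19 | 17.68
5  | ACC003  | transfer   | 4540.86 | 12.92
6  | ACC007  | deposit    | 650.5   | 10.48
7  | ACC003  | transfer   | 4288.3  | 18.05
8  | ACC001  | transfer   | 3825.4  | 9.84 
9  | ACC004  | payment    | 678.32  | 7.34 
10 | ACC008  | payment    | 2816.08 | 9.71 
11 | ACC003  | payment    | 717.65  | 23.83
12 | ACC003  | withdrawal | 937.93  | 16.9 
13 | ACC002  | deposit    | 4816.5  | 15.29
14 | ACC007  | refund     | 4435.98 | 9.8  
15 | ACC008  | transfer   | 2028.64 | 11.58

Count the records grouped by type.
SELECT type, COUNT(*) as count
FROM transactions
GROUP BY type

Result:
  deposit: 2
  payment: 4
  refund: 3
  transfer: 4
  withdrawal: 2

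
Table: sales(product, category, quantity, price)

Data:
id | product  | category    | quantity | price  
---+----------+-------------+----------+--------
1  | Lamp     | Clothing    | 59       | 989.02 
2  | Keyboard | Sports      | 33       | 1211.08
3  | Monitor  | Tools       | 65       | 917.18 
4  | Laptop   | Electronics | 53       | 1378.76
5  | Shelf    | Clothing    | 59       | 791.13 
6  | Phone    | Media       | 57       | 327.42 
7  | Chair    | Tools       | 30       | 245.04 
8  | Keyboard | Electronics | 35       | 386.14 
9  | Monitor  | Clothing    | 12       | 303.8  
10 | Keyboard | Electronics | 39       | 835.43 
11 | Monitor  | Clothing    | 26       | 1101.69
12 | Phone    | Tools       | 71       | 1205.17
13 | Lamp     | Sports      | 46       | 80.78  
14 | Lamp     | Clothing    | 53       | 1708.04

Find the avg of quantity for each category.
SELECT category, AVG(quantity) as result
FROM sales
GROUP BY category

Result:
  Clothing: 41.80
  Electronics: 42.33
  Media: 57.00
  Sports: 39.50
  Tools: 55.33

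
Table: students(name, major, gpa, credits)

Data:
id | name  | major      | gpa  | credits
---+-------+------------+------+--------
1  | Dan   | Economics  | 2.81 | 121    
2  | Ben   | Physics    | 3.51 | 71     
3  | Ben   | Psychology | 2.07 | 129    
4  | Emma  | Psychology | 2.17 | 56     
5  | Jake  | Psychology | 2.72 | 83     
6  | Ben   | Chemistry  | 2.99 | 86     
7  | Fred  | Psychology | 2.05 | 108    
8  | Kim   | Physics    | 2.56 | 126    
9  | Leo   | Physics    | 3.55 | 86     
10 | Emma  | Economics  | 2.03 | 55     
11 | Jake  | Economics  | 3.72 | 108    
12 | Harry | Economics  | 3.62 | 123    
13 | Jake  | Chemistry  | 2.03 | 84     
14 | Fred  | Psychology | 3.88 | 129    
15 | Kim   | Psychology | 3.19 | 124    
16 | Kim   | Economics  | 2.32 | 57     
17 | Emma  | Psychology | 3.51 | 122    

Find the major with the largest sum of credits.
SELECT major, SUM(credits) as val
FROM students
GROUP BY major
ORDER BY val DESC
LIMIT 1

Result: Psychology with sum(credits) = 751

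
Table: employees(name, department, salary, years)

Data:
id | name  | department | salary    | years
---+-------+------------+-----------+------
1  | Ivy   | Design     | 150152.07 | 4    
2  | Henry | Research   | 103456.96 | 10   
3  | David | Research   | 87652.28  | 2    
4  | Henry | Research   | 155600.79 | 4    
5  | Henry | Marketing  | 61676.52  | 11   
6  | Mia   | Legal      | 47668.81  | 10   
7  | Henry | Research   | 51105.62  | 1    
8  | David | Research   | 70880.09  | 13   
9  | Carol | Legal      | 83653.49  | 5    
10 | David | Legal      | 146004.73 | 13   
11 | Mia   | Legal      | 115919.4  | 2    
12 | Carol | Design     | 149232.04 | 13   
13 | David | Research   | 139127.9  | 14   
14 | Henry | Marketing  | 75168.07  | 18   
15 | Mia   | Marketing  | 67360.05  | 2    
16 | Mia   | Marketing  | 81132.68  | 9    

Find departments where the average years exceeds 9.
SELECT department, AVG(years)
FROM employees
GROUP BY department
HAVING AVG(years) > 9

Result:
  Marketing: avg=10.00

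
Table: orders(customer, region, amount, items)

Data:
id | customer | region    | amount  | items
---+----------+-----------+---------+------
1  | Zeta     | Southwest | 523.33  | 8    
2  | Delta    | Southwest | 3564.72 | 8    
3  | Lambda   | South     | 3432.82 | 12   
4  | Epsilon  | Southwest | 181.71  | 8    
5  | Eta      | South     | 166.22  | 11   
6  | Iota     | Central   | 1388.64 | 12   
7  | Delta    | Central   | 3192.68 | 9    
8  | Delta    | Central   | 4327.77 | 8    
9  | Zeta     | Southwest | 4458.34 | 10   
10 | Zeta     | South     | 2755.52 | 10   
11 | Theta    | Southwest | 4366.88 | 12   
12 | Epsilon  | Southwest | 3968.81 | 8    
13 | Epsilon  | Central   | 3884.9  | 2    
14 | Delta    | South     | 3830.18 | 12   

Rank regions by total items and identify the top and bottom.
SELECT region, SUM(items)
FROM orders
GROUP BY region
ORDER BY SUM(items)

All groups:
  Central: 31
  South: 45
  Southwest: 54

Highest: Southwest (54)
Lowest: Central (31)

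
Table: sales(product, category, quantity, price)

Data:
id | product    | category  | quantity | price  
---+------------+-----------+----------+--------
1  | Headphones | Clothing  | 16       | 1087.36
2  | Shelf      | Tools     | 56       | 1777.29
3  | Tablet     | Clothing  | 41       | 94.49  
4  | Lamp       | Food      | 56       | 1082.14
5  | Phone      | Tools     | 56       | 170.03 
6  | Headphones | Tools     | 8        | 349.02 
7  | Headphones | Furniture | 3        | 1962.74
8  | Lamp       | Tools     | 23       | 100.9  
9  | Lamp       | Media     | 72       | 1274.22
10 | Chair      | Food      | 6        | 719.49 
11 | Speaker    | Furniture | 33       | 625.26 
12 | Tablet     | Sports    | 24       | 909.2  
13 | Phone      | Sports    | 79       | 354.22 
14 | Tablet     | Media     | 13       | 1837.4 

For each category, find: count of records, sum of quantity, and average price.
SELECT category,
       COUNT(*) as cnt,
       SUM(quantity) as total_quantity,
       AVG(price) as avg_price
FROM sales
GROUP BY category

Result:
  Clothing: 2 records, 57 total quantity, 590.93 avg price
  Food: 2 records, 62 total quantity, 900.82 avg price
  Furniture: 2 records, 36 total quantity, 1294.00 avg price
  Media: 2 records, 85 total quantity, 1555.81 avg price
  Sports: 2 records, 103 total quantity, 631.71 avg price
  Tools: 4 records, 143 total quantity, 599.31 avg price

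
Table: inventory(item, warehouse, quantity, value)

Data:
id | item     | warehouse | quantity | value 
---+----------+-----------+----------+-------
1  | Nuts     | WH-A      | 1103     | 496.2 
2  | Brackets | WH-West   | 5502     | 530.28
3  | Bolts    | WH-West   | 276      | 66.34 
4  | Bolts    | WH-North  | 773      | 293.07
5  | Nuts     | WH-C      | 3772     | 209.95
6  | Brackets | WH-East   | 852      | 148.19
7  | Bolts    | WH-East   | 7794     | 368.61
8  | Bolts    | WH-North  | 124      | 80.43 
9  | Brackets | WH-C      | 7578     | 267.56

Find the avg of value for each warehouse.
SELECT warehouse, AVG(value) as result
FROM inventory
GROUP BY warehouse

Result:
  WH-A: 496.20
  WH-C: 238.76
  WH-East: 258.40
  WH-North: 186.75
  WH-West: 298.31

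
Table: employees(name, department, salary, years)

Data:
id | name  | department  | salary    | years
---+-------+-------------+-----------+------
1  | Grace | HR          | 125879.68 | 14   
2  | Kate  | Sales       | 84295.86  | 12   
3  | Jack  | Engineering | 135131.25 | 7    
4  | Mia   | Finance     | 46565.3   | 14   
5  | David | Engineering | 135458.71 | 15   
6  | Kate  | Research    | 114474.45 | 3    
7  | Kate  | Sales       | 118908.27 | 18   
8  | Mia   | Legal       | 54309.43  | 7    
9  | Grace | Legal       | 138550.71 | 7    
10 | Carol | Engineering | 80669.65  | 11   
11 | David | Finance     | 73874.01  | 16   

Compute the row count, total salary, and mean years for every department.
SELECT department,
       COUNT(*) as cnt,
       SUM(salary) as total_salary,
       AVG(years) as avg_years
FROM employees
GROUP BY department

Result:
  Engineering: 3 records, 351259.61 total salary, 11.00 avg years
  Finance: 2 records, 120439.31 total salary, 15.00 avg years
  HR: 1 records, 125879.68 total salary, 14.00 avg years
  Legal: 2 records, 192860.14 total salary, 7.00 avg years
  Research: 1 records, 114474.45 total salary, 3.00 avg years
  Sales: 2 records, 203204.13 total salary, 15.00 avg years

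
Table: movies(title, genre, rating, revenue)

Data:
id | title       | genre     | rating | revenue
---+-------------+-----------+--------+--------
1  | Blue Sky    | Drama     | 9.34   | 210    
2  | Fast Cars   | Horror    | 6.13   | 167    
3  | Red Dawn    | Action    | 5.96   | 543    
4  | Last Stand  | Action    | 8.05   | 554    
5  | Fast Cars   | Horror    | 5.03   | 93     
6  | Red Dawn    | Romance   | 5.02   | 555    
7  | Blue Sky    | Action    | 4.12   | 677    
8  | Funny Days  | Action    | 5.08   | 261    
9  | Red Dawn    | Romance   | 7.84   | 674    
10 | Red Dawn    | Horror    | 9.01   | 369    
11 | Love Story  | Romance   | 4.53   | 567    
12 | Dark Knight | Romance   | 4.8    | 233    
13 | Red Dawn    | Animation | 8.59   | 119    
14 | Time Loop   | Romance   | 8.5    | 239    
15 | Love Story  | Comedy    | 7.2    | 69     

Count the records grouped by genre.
SELECT genre, COUNT(*) as count
FROM movies
GROUP BY genre

Result:
  Action: 4
  Animation: 1
  Comedy: 1
  Drama: 1
  Horror: 3
  Romance: 5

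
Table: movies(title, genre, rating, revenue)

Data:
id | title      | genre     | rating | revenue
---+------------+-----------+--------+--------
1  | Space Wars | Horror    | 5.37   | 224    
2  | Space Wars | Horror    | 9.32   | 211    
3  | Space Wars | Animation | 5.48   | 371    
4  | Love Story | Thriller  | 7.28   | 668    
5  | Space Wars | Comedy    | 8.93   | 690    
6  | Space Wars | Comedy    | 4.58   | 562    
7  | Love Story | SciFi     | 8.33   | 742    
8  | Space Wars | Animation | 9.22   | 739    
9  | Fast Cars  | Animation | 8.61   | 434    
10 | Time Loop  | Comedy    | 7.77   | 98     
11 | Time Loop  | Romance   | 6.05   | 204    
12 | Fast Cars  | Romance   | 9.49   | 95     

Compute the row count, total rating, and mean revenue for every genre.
SELECT genre,
       COUNT(*) as cnt,
       SUM(rating) as total_rating,
       AVG(revenue) as avg_revenue
FROM movies
GROUP BY genre

Result:
  Animation: 3 records, 23.31 total rating, 514.67 avg revenue
  Comedy: 3 records, 21.28 total rating, 450.00 avg revenue
  Horror: 2 records, 14.69 total rating, 217.50 avg revenue
  Romance: 2 records, 15.54 total rating, 149.50 avg revenue
  SciFi: 1 records, 8.33 total rating, 742.00 avg revenue
  Thriller: 1 records, 7.28 total rating, 668.00 avg revenue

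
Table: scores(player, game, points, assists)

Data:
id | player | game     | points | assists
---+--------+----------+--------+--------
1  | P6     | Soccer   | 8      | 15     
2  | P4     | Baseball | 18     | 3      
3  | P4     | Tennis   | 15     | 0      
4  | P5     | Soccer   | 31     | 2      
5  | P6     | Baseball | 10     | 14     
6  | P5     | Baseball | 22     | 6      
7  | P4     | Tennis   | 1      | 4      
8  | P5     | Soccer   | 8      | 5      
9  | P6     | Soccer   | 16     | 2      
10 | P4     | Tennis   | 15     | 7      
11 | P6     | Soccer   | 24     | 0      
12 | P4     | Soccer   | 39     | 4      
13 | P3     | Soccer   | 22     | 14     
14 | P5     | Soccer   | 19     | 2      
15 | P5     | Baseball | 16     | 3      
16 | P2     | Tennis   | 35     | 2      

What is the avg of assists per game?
SELECT game, AVG(assists) as result
FROM scores
GROUP BY game

Result:
  Baseball: 6.50
  Soccer: 5.50
  Tennis: 3.25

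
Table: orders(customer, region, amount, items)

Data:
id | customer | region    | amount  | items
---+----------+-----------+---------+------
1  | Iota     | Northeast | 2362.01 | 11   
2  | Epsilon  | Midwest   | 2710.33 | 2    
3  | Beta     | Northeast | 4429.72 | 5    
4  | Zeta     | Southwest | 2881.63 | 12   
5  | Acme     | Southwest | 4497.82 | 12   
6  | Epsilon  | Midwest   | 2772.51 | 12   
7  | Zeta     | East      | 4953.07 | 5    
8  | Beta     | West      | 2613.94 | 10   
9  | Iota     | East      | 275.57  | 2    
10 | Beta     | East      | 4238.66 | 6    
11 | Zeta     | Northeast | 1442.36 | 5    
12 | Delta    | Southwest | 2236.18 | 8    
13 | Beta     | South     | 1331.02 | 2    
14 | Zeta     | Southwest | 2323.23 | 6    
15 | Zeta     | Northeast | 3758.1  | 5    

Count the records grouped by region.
SELECT region, COUNT(*) as count
FROM orders
GROUP BY region

Result:
  East: 3
  Midwest: 2
  Northeast: 4
  South: 1
  Southwest: 4
  West: 1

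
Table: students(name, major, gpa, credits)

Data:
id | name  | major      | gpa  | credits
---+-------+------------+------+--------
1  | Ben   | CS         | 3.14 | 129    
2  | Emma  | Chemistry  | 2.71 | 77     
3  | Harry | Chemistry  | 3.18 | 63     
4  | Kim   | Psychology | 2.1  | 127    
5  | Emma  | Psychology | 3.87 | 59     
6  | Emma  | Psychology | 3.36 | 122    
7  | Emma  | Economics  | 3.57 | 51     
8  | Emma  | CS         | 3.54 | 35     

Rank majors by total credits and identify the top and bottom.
SELECT major, SUM(credits)
FROM students
GROUP BY major
ORDER BY SUM(credits)

All groups:
  Economics: 51
  Chemistry: 140
  CS: 164
  Psychology: 308

Highest: Psychology (308)
Lowest: Economics (51)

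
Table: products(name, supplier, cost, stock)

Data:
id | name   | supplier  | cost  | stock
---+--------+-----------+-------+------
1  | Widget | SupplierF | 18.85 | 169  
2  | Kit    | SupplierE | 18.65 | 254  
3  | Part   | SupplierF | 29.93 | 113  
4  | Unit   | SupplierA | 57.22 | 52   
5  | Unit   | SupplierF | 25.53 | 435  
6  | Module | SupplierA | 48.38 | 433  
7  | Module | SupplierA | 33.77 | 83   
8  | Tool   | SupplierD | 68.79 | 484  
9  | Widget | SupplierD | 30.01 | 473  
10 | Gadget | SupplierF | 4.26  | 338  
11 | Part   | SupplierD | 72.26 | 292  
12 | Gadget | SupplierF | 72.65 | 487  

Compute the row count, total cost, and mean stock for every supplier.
SELECT supplier,
       COUNT(*) as cnt,
       SUM(cost) as total_cost,
       AVG(stock) as avg_stock
FROM products
GROUP BY supplier

Result:
  SupplierA: 3 records, 139.37 total cost, 189.33 avg stock
  SupplierD: 3 records, 171.06 total cost, 416.33 avg stock
  SupplierE: 1 records, 18.65 total cost, 254.00 avg stock
  SupplierF: 5 records, 151.22 total cost, 308.40 avg stock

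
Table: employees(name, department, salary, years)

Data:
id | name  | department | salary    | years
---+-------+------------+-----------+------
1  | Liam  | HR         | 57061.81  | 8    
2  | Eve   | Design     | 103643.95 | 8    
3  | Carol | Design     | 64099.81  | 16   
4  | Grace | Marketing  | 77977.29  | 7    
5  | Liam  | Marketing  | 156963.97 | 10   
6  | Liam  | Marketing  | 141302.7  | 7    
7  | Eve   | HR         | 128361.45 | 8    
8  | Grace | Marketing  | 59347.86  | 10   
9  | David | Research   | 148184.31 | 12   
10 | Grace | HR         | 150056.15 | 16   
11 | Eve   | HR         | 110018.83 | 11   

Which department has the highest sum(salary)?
SELECT department, SUM(salary) as val
FROM employees
GROUP BY department
ORDER BY val DESC
LIMIT 1

Result: HR with sum(salary) = 445498.24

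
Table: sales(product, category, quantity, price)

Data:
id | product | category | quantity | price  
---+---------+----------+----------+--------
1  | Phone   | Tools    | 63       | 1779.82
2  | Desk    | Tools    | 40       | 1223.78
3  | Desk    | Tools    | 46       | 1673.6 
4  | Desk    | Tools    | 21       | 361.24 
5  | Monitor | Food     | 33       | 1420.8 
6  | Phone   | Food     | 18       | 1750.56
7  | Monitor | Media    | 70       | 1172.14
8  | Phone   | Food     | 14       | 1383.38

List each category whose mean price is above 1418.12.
SELECT category, AVG(price)
FROM sales
GROUP BY category
HAVING AVG(price) > 1418.12

Result:
  Food: avg=1518.25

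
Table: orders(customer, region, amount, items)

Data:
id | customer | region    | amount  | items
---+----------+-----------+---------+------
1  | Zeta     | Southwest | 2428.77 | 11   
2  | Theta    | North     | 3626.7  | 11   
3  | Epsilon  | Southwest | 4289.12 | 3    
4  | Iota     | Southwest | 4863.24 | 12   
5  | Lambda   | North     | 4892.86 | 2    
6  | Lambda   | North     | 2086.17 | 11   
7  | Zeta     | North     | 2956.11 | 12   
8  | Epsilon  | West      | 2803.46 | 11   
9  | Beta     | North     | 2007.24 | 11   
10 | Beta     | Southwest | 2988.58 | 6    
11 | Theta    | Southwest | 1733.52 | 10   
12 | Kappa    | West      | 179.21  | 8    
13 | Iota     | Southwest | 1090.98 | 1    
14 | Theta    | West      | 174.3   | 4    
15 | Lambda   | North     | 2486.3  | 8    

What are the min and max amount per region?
SELECT region, MIN(amount), MAX(amount)
FROM orders
GROUP BY region

Result:
  North: min=2007.24, max=4892.86
  Southwest: min=1090.98, max=4863.24
  West: min=174.30, max=2803.46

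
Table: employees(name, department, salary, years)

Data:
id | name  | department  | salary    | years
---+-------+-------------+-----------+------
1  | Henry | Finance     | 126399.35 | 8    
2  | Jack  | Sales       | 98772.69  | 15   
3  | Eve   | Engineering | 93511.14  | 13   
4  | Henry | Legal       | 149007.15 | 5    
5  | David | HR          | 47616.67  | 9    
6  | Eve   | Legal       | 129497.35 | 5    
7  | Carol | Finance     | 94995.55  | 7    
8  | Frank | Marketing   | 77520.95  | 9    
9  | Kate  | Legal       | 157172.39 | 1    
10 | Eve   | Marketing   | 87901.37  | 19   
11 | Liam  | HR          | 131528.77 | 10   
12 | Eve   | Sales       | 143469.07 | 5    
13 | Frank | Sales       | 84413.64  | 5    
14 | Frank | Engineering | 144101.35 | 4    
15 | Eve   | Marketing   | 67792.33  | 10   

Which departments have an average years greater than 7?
SELECT department, AVG(years)
FROM employees
GROUP BY department
HAVING AVG(years) > 7

Result:
  Engineering: avg=8.50
  Finance: avg=7.50
  HR: avg=9.50
  Marketing: avg=12.67
  Sales: avg=8.33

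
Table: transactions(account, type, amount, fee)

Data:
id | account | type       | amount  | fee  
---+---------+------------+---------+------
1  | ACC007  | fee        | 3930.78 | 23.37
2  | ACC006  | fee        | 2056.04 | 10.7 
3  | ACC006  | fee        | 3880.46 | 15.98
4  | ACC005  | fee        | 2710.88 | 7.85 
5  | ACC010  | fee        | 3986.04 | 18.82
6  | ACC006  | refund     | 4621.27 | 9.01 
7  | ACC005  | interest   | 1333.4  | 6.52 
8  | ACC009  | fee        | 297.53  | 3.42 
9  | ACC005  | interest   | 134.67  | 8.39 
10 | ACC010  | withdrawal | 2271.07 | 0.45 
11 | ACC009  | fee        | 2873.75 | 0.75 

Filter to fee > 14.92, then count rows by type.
SELECT type, COUNT(*)
FROM transactions
WHERE fee > 14.92
GROUP BY type

Note: WHERE filters rows before grouping.

Result:
  fee: 3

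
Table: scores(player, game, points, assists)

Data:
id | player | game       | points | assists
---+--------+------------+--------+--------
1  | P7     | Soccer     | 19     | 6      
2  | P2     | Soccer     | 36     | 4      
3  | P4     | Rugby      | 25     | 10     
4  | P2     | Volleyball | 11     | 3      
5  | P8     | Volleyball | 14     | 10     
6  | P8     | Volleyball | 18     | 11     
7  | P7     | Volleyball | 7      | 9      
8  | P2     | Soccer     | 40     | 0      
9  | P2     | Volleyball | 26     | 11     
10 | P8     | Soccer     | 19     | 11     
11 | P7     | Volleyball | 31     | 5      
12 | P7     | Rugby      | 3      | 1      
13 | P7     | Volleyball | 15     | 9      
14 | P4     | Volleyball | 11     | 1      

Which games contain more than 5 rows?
SELECT game, COUNT(*) as cnt
FROM scores
GROUP BY game
HAVING COUNT(*) > 5

Result:
  Volleyball: 8

Note: HAVING filters groups after aggregation, WHERE filters rows before.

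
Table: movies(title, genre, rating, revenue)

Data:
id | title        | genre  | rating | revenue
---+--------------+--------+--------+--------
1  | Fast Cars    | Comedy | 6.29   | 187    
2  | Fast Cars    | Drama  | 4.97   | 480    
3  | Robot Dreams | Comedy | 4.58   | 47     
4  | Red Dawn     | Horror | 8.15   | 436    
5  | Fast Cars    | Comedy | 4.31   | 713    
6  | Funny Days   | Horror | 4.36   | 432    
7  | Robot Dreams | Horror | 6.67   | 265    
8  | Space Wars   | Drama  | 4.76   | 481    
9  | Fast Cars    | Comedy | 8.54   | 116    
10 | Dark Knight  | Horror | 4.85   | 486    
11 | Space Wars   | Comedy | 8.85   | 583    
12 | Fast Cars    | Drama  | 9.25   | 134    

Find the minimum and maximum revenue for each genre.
SELECT genre, MIN(revenue), MAX(revenue)
FROM movies
GROUP BY genre

Result:
  Comedy: min=47, max=713
  Drama: min=134, max=481
  Horror: min=265, max=486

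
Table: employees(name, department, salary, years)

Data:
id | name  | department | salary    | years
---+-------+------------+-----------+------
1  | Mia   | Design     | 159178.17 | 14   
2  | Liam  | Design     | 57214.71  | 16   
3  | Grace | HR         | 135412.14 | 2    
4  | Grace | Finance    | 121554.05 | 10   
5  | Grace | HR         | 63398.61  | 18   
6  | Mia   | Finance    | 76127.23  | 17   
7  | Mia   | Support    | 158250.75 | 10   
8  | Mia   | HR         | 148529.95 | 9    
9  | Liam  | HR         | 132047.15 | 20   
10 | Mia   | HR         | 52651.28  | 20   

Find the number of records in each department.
SELECT department, COUNT(*) as count
FROM employees
GROUP BY department

Result:
  Design: 2
  Finance: 2
  HR: 5
  Support: 1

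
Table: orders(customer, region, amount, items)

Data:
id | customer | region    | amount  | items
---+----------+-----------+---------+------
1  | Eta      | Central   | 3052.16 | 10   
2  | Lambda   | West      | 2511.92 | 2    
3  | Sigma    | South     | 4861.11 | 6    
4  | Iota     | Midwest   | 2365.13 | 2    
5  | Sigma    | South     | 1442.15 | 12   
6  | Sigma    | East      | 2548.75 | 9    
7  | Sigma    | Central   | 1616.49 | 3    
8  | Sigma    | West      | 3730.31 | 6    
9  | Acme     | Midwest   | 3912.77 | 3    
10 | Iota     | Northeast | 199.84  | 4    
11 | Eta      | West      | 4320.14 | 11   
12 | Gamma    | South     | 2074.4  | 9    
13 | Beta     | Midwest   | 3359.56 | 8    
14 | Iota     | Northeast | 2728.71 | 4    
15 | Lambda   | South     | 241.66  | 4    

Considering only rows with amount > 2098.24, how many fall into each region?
SELECT region, COUNT(*)
FROM orders
WHERE amount > 2098.24
GROUP BY region

Note: WHERE filters rows before grouping.

Result:
  Central: 1
  East: 1
  Midwest: 3
  Northeast: 1
  South: 1
  West: 3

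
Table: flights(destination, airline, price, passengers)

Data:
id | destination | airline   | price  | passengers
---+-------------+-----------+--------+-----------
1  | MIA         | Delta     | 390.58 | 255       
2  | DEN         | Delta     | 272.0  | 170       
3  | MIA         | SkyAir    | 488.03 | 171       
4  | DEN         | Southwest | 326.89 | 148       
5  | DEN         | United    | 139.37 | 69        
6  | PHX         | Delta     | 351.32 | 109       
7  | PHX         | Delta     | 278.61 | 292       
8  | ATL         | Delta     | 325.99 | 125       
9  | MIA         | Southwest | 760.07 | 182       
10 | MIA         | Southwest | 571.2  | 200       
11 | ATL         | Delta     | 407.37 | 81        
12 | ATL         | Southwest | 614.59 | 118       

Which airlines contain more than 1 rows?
SELECT airline, COUNT(*) as cnt
FROM flights
GROUP BY airline
HAVING COUNT(*) > 1

Result:
  Delta: 6
  Southwest: 4

Note: HAVING filters groups after aggregation, WHERE filters rows before.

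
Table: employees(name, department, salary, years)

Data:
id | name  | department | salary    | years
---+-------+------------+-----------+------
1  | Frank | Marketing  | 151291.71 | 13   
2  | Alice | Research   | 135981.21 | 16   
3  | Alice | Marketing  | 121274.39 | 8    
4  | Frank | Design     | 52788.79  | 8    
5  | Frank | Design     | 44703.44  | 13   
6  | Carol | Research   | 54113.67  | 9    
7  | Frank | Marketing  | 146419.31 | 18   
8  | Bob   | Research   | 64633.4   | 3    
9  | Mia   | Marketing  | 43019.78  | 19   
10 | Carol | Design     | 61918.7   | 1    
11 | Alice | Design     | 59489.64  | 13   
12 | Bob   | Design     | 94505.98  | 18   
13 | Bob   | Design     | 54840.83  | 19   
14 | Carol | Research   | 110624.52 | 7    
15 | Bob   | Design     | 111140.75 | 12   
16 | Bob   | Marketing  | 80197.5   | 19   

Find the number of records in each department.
SELECT department, COUNT(*) as count
FROM employees
GROUP BY department

Result:
  Design: 7
  Marketing: 5
  Research: 4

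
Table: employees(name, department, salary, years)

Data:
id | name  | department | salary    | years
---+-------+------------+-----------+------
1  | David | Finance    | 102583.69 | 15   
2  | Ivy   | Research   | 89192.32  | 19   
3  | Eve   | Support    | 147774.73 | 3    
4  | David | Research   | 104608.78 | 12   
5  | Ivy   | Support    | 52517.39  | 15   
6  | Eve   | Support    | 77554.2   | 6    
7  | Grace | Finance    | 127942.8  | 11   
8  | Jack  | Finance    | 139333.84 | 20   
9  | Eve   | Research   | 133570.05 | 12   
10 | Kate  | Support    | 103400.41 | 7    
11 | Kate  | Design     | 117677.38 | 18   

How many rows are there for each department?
SELECT department, COUNT(*) as count
FROM employees
GROUP BY department

Result:
  Design: 1
  Finance: 3
  Research: 3
  Support: 4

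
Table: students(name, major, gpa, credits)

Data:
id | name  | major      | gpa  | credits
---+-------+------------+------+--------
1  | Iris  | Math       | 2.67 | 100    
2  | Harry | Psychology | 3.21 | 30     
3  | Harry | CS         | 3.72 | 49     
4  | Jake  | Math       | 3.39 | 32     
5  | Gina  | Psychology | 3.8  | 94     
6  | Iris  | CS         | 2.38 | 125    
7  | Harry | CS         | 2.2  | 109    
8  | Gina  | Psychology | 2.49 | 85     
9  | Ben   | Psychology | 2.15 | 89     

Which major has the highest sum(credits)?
SELECT major, SUM(credits) as val
FROM students
GROUP BY major
ORDER BY val DESC
LIMIT 1

Result: Psychology with sum(credits) = 298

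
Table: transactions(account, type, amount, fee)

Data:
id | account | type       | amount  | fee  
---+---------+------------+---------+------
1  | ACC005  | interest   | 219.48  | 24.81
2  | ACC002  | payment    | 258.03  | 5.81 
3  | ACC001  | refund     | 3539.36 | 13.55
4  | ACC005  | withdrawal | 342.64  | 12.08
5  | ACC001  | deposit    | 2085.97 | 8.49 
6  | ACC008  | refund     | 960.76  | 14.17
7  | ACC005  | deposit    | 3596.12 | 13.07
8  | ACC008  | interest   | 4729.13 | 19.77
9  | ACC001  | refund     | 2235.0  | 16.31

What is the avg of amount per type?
SELECT type, AVG(amount) as result
FROM transactions
GROUP BY type

Result:
  deposit: 2841.05
  interest: 2474.31
  payment: 258.03
  refund: 2245.04
  withdrawal: 342.64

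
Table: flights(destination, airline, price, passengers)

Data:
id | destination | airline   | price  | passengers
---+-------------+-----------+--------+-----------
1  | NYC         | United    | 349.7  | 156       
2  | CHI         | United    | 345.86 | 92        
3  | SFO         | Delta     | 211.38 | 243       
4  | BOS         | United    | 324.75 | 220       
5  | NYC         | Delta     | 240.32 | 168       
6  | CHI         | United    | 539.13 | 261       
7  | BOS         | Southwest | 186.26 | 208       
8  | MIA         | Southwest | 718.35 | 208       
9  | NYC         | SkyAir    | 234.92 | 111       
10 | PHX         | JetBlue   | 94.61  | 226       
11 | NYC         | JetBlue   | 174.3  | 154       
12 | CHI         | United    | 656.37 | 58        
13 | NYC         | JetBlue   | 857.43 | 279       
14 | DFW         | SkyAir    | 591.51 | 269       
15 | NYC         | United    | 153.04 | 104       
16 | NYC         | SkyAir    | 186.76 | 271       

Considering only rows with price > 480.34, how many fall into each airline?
SELECT airline, COUNT(*)
FROM flights
WHERE price > 480.34
GROUP BY airline

Note: WHERE filters rows before grouping.

Result:
  JetBlue: 1
  SkyAir: 1
  Southwest: 1
  United: 2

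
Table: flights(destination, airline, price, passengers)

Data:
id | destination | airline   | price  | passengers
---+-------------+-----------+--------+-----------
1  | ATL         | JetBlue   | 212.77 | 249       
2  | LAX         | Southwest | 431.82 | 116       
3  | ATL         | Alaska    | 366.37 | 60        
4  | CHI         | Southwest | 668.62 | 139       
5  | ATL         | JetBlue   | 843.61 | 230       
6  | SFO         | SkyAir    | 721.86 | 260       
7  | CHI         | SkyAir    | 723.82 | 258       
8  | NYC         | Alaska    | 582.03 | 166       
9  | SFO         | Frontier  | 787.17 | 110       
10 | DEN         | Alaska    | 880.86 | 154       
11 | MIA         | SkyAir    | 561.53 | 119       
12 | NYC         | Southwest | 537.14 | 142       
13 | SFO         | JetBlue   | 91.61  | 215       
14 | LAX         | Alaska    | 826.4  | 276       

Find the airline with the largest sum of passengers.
SELECT airline, SUM(passengers) as val
FROM flights
GROUP BY airline
ORDER BY val DESC
LIMIT 1

Result: JetBlue with sum(passengers) = 694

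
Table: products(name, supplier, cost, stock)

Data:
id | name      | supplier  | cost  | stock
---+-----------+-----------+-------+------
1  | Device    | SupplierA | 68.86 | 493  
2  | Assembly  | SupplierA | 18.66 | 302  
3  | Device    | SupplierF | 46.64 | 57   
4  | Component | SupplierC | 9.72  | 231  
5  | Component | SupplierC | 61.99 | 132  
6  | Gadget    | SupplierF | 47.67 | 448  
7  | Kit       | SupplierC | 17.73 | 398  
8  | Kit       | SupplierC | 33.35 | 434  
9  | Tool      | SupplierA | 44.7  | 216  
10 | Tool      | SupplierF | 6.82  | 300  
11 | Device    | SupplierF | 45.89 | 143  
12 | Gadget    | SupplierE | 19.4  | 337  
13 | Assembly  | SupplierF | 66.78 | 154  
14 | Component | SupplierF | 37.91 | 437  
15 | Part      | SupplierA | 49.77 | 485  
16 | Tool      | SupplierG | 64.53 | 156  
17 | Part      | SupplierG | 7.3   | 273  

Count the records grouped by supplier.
SELECT supplier, COUNT(*) as count
FROM products
GROUP BY supplier

Result:
  SupplierA: 4
  SupplierC: 4
  SupplierE: 1
  SupplierF: 6
  SupplierG: 2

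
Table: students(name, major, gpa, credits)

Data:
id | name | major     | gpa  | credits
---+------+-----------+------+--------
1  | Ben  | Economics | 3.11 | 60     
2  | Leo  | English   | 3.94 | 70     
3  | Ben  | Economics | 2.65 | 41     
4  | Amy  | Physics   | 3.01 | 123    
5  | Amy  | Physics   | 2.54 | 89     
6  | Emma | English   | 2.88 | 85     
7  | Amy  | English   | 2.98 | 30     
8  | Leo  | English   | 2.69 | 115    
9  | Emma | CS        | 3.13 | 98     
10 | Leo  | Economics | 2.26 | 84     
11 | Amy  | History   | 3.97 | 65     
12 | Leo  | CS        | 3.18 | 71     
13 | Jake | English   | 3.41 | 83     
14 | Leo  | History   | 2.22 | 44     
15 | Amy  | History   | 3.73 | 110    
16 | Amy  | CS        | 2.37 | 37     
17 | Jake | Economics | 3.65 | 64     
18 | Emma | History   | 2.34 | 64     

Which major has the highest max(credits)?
SELECT major, MAX(credits) as val
FROM students
GROUP BY major
ORDER BY val DESC
LIMIT 1

Result: Physics with max(credits) = 123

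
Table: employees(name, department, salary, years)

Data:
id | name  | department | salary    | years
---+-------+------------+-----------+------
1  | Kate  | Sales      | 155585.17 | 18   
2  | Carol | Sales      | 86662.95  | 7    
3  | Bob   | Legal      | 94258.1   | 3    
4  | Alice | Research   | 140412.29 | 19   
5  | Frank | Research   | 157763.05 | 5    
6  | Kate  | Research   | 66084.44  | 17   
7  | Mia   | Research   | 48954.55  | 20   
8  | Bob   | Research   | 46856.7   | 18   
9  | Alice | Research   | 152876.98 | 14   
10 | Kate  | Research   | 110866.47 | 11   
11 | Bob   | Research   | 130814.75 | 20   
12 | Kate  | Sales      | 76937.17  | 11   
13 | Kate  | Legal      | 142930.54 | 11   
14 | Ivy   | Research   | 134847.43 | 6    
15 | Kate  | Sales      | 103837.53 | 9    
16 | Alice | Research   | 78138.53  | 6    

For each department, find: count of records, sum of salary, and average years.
SELECT department,
       COUNT(*) as cnt,
       SUM(salary) as total_salary,
       AVG(years) as avg_years
FROM employees
GROUP BY department

Result:
  Legal: 2 records, 237188.64 total salary, 7.00 avg years
  Research: 10 records, 1067615.19 total salary, 13.60 avg years
  Sales: 4 records, 423022.82 total salary, 11.25 avg years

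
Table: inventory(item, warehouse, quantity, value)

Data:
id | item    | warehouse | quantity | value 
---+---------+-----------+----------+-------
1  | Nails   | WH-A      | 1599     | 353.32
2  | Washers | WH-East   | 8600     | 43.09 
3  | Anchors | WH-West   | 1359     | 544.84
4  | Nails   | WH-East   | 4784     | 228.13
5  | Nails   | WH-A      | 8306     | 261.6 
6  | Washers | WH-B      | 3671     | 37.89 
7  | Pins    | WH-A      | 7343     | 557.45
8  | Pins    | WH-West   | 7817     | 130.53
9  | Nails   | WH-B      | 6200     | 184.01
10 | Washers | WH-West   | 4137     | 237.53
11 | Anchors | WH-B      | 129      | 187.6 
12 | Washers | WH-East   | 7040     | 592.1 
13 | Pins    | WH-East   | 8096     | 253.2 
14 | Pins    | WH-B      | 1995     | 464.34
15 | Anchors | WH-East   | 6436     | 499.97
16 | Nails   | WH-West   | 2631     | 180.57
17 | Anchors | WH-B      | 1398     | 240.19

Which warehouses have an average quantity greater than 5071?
SELECT warehouse, AVG(quantity)
FROM inventory
GROUP BY warehouse
HAVING AVG(quantity) > 5071

Result:
  WH-A: avg=5749.33
  WH-East: avg=6991.20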